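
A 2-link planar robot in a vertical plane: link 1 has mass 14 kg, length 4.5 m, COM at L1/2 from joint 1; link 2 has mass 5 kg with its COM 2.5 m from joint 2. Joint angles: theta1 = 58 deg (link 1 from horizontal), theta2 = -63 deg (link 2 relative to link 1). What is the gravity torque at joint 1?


Horizontal distance from joint 1 to link-1 COM:
  x_c1 = (L1/2)*cos(t1) = 2.25 * 0.5299 = 1.1923 m
Horizontal distance from joint 1 to link-2 COM:
  x_c2 = L1*cos(t1) + Lc2*cos(t1+t2)
       = 4.5*0.5299 + 2.5*0.9962 = 4.8751 m
tau1 = m1*g*x_c1 + m2*g*x_c2
     = 14*9.81*1.1923 + 5*9.81*4.8751
     = 163.753 + 239.1248
     = 402.8778 Nm


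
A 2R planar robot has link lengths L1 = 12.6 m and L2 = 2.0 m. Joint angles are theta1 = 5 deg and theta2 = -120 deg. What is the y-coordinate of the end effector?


Convert angles to radians: theta1 = 0.0873, theta2 = -2.0944
y = L1*sin(theta1) + L2*sin(theta1+theta2)
y = 1.0982 + -1.8126
y = -0.7145


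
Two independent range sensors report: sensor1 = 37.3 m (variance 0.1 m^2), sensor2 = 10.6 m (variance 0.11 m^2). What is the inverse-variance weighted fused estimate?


w1 = (1/var1) / (1/var1 + 1/var2)
   = 10.0 / (10.0 + 9.0909) = 0.5238
w2 = 1 - w1 = 0.4762
fused = w1*s1 + w2*s2 = 19.5381 + 5.0476
= 24.5857 m


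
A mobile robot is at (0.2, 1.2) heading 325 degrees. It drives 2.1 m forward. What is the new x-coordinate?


x_new = x0 + d*cos(theta)
= 0.2 + 2.1*cos(325)
= 0.2 + 1.7202
= 1.9202


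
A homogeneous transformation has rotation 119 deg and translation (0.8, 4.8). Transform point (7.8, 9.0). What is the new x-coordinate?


x' = cos(theta)*px - sin(theta)*py + tx
= -0.4848*7.8 - 0.8746*9.0 + 0.8
= -10.8531


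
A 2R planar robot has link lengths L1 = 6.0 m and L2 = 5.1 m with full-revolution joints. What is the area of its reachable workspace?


r_max = L1 + L2 = 11.1 m
r_min = |L1 - L2| = 0.9 m
Area = pi*(r_max^2 - r_min^2)
= pi*(123.21 - 0.81)
= pi * 122.4
= 384.5309 m^2


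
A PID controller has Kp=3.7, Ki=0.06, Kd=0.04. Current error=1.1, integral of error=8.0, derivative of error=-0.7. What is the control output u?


u = Kp*e + Ki*int(e) + Kd*de/dt
= 3.7*1.1 + 0.06*8.0 + 0.04*(-0.7)
= 4.07 + 0.48 + -0.028
= 4.522


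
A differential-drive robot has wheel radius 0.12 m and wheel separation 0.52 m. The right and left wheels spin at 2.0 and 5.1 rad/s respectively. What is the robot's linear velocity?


vR = r*wR = 0.12*2.0 = 0.24 m/s
vL = r*wL = 0.12*5.1 = 0.612 m/s
v = (vR+vL)/2 = 0.426 m/s
omega = (vR-vL)/L = -0.7154 rad/s
linear velocity = 0.426 m/s


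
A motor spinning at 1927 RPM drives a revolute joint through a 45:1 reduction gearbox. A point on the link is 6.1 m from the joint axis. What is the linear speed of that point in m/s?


omega_motor = 1927 * 2*pi/60 = 201.795 rad/s
omega_joint = omega_motor / 45 = 4.4843 rad/s
v = omega_joint * r = 4.4843 * 6.1
= 27.3544 m/s


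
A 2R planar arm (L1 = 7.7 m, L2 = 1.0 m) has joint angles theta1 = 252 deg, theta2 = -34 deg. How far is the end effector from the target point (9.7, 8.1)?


End effector via forward kinematics:
x = L1*cos(t1) + L2*cos(t1+t2) = -3.1674
y = L1*sin(t1) + L2*sin(t1+t2) = -7.9388
Distance to target:
d = sqrt((9.7 - -3.1674)^2 + (8.1 - -7.9388)^2)
= sqrt(165.5711 + 257.243)
= 20.5624 m


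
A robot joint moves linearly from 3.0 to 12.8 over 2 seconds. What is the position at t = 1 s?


s = t/T = 1/2 = 0.5
p(t) = p0 + (pf-p0)*s
= 3.0 + (12.8 - 3.0) * 0.5
= 7.9


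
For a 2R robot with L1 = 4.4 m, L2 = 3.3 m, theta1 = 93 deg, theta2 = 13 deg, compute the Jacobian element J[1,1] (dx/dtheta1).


J[1,1] = -L1*sin(t1) - L2*sin(t1+t2)
= -4.4*sin(93) - 3.3*sin(106)
= -7.5661


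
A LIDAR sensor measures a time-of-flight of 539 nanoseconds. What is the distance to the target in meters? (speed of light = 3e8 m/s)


tof = 539 ns = 5.39e-07 s
dist = c * tof / 2
= 3e8 * 5.39e-07 / 2
= 80.85 m


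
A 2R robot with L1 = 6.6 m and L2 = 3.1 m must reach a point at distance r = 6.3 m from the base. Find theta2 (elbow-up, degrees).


cos(theta2) = (r^2 - L1^2 - L2^2) / (2*L1*L2)
cos(theta2) = (39.69 - 43.56 - 9.61) / 40.92
cos(theta2) = -0.329423
theta2 = 109.2338 degrees


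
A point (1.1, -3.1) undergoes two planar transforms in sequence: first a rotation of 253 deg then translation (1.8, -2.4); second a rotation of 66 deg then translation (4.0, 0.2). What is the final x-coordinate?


After transform 1:
x1 = cos(253)*1.1 - sin(253)*-3.1 + 1.8 = -1.4862
y1 = sin(253)*1.1 + cos(253)*-3.1 + -2.4 = -2.5456
After transform 2:
x2 = cos(66)*-1.4862 - sin(66)*-2.5456 + 4.0
= 5.721


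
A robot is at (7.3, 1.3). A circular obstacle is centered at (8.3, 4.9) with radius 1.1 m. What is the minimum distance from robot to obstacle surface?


center_dist = sqrt((7.3-8.3)^2 + (1.3-4.9)^2)
= sqrt(1.0 + 12.96)
= 3.7363
min_dist = center_dist - radius = 3.7363 - 1.1 = 2.6363 m


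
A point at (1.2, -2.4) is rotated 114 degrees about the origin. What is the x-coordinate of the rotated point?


x' = x*cos(theta) - y*sin(theta)
cos(114 deg) = -0.4067, sin(114 deg) = 0.9135
x' = 1.2 * -0.4067 - -2.4 * 0.9135
= -0.4881 - -2.1925
= 1.7044


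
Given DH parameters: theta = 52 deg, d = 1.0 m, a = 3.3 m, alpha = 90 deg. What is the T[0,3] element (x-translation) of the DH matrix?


T[0,3] = a * cos(theta)
= 3.3 * cos(52 deg)
= 3.3 * 0.6157
= 2.0317


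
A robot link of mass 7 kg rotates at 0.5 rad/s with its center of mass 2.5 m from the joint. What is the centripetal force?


F = m * omega^2 * r
= 7 * 0.5^2 * 2.5
= 7 * 0.25 * 2.5
= 4.375 N


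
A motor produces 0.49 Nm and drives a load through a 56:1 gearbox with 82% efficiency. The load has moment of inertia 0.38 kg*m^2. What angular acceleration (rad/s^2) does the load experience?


tau_out = tau_motor * N * eta
= 0.49 * 56 * 0.82 = 22.5008 Nm
alpha = tau_out / I = 22.5008 / 0.38
= 59.2126 rad/s^2


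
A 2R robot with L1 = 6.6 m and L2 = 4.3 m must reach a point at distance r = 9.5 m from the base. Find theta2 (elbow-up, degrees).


cos(theta2) = (r^2 - L1^2 - L2^2) / (2*L1*L2)
cos(theta2) = (90.25 - 43.56 - 18.49) / 56.76
cos(theta2) = 0.496829
theta2 = 60.2096 degrees


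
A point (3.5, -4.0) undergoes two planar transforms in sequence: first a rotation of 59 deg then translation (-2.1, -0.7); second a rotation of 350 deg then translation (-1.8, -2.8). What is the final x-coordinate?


After transform 1:
x1 = cos(59)*3.5 - sin(59)*-4.0 + -2.1 = 3.1313
y1 = sin(59)*3.5 + cos(59)*-4.0 + -0.7 = 0.2399
After transform 2:
x2 = cos(350)*3.1313 - sin(350)*0.2399 + -1.8
= 1.3254


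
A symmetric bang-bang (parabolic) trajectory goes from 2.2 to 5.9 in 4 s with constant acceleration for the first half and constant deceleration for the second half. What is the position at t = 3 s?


Symmetric rest-to-rest: each phase covers (pf-p0)/2 in time T/2. 0.5*a*(T/2)^2 = (pf-p0)/2 => a = 4*(pf-p0)/T^2
a = 4*(5.9-2.2)/4^2 = 0.925
t = 3 is in the deceleration phase (t > T/2).
p = pf - 0.5*a*(T-t)^2 = 5.9 - 0.5*0.925*1^2
= 5.4375


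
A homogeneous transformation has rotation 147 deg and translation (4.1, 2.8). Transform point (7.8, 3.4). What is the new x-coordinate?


x' = cos(theta)*px - sin(theta)*py + tx
= -0.8387*7.8 - 0.5446*3.4 + 4.1
= -4.2934


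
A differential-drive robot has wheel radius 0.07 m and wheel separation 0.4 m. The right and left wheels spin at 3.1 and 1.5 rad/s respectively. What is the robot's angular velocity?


vR = r*wR = 0.07*3.1 = 0.217 m/s
vL = r*wL = 0.07*1.5 = 0.105 m/s
v = (vR+vL)/2 = 0.161 m/s
omega = (vR-vL)/L = 0.28 rad/s
angular velocity = 0.28 rad/s


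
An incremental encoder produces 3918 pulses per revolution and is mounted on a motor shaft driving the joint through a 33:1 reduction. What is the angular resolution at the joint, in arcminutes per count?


counts per rev = 3918
effective counts at joint = 3918 * 33 = 129294
resolution = 360*60 / 129294
= 0.1671 arcmin/count


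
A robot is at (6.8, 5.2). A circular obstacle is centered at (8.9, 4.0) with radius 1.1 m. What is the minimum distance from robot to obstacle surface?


center_dist = sqrt((6.8-8.9)^2 + (5.2-4.0)^2)
= sqrt(4.41 + 1.44)
= 2.4187
min_dist = center_dist - radius = 2.4187 - 1.1 = 1.3187 m


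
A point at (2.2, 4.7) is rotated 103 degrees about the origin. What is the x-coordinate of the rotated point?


x' = x*cos(theta) - y*sin(theta)
cos(103 deg) = -0.225, sin(103 deg) = 0.9744
x' = 2.2 * -0.225 - 4.7 * 0.9744
= -0.4949 - 4.5795
= -5.0744


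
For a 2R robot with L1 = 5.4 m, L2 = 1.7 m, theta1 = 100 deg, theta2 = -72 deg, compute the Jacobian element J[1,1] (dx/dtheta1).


J[1,1] = -L1*sin(t1) - L2*sin(t1+t2)
= -5.4*sin(100) - 1.7*sin(28)
= -6.1161


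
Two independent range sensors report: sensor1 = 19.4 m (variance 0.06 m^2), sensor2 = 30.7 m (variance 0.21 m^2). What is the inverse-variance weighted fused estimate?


w1 = (1/var1) / (1/var1 + 1/var2)
   = 16.6667 / (16.6667 + 4.7619) = 0.7778
w2 = 1 - w1 = 0.2222
fused = w1*s1 + w2*s2 = 15.0889 + 6.8222
= 21.9111 m


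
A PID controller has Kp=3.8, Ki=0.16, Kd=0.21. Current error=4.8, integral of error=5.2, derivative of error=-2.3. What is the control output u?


u = Kp*e + Ki*int(e) + Kd*de/dt
= 3.8*4.8 + 0.16*5.2 + 0.21*(-2.3)
= 18.24 + 0.832 + -0.483
= 18.589


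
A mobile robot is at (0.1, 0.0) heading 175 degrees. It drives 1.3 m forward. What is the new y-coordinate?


y_new = y0 + d*sin(theta)
= 0.0 + 1.3*sin(175)
= 0.0 + 0.1133
= 0.1133


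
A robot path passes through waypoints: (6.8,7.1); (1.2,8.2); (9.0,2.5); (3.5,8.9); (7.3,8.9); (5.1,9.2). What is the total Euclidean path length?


Segment lengths:
  seg1 = sqrt((-5.6)^2 + (1.1)^2) = 5.707
  seg2 = sqrt((7.8)^2 + (-5.7)^2) = 9.6607
  seg3 = sqrt((-5.5)^2 + (6.4)^2) = 8.4386
  seg4 = sqrt((3.8)^2 + (0.0)^2) = 3.8
  seg5 = sqrt((-2.2)^2 + (0.3)^2) = 2.2204
Total = 29.8267


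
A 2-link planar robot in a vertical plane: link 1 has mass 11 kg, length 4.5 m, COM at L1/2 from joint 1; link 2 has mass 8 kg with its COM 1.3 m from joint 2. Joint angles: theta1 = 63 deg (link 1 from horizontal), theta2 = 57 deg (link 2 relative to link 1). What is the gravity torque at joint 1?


Horizontal distance from joint 1 to link-1 COM:
  x_c1 = (L1/2)*cos(t1) = 2.25 * 0.454 = 1.0215 m
Horizontal distance from joint 1 to link-2 COM:
  x_c2 = L1*cos(t1) + Lc2*cos(t1+t2)
       = 4.5*0.454 + 1.3*-0.5 = 1.393 m
tau1 = m1*g*x_c1 + m2*g*x_c2
     = 11*9.81*1.0215 + 8*9.81*1.393
     = 110.2278 + 109.3193
     = 219.547 Nm


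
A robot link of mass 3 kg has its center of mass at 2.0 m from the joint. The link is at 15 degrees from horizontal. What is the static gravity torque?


tau = m*g*L*cos(angle)
= 3 * 9.81 * 2.0 * cos(15 deg)
= 3 * 9.81 * 2.0 * 0.9659
= 56.8544 Nm


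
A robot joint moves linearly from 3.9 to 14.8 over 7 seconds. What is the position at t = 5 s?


s = t/T = 5/7 = 0.7143
p(t) = p0 + (pf-p0)*s
= 3.9 + (14.8 - 3.9) * 0.7143
= 11.6857


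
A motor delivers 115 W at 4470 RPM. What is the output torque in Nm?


omega = 4470 * 2*pi/60 = 468.0973 rad/s
tau = P / omega = 115 / 468.0973
= 0.2457 Nm


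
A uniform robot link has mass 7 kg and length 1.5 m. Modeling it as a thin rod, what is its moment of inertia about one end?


I = (1/3) * m * L^2
= (1/3) * 7 * 1.5^2
= 0.333333 * 7 * 2.25
= 5.25 kg*m^2


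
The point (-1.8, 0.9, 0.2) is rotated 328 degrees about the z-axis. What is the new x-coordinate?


Rotation about z-axis: x' = x*cos(theta) - y*sin(theta)
= -1.8 * 0.848 - 0.9 * -0.5299
= -1.0496


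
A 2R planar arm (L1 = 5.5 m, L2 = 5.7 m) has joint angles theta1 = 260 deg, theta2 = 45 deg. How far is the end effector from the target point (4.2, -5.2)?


End effector via forward kinematics:
x = L1*cos(t1) + L2*cos(t1+t2) = 2.3143
y = L1*sin(t1) + L2*sin(t1+t2) = -10.0856
Distance to target:
d = sqrt((4.2 - 2.3143)^2 + (-5.2 - -10.0856)^2)
= sqrt(3.5558 + 23.8692)
= 5.2369 m


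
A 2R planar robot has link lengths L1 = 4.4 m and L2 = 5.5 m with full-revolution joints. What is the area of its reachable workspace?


r_max = L1 + L2 = 9.9 m
r_min = |L1 - L2| = 1.1 m
Area = pi*(r_max^2 - r_min^2)
= pi*(98.01 - 1.21)
= pi * 96.8
= 304.1062 m^2


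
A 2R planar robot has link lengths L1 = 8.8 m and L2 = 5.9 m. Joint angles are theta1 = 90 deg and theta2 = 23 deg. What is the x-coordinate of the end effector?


Convert angles to radians: theta1 = 1.5708, theta2 = 0.4014
x = L1*cos(theta1) + L2*cos(theta1+theta2)
x = 0.0 + -2.3053
x = -2.3053


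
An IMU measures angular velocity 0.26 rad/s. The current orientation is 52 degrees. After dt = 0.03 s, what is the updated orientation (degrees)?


delta_theta = w * dt = 0.26 * 0.03 = 0.0078 rad
= 0.4469 deg
theta_new = 52 + 0.4469 = 52.4469 deg


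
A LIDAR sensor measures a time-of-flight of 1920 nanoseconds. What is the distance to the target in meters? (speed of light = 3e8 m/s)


tof = 1920 ns = 1.92e-06 s
dist = c * tof / 2
= 3e8 * 1.92e-06 / 2
= 288.0 m


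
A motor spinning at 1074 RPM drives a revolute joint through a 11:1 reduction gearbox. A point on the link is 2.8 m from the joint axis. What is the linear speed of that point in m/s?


omega_motor = 1074 * 2*pi/60 = 112.469 rad/s
omega_joint = omega_motor / 11 = 10.2245 rad/s
v = omega_joint * r = 10.2245 * 2.8
= 28.6285 m/s


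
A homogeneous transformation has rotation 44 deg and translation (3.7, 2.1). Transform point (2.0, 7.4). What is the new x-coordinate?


x' = cos(theta)*px - sin(theta)*py + tx
= 0.7193*2.0 - 0.6947*7.4 + 3.7
= -0.0018


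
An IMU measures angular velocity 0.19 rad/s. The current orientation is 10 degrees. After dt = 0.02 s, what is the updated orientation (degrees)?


delta_theta = w * dt = 0.19 * 0.02 = 0.0038 rad
= 0.2177 deg
theta_new = 10 + 0.2177 = 10.2177 deg


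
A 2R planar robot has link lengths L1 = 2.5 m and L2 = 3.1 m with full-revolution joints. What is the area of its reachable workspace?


r_max = L1 + L2 = 5.6 m
r_min = |L1 - L2| = 0.6 m
Area = pi*(r_max^2 - r_min^2)
= pi*(31.36 - 0.36)
= pi * 31.0
= 97.3894 m^2


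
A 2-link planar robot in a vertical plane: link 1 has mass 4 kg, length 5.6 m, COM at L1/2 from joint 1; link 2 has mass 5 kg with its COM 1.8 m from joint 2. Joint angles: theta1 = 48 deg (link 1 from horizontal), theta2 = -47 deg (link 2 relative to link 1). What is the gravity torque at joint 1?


Horizontal distance from joint 1 to link-1 COM:
  x_c1 = (L1/2)*cos(t1) = 2.8 * 0.6691 = 1.8736 m
Horizontal distance from joint 1 to link-2 COM:
  x_c2 = L1*cos(t1) + Lc2*cos(t1+t2)
       = 5.6*0.6691 + 1.8*0.9998 = 5.5469 m
tau1 = m1*g*x_c1 + m2*g*x_c2
     = 4*9.81*1.8736 + 5*9.81*5.5469
     = 73.5187 + 272.0733
     = 345.5921 Nm


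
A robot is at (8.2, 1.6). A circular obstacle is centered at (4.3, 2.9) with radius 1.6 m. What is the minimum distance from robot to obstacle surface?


center_dist = sqrt((8.2-4.3)^2 + (1.6-2.9)^2)
= sqrt(15.21 + 1.69)
= 4.111
min_dist = center_dist - radius = 4.111 - 1.6 = 2.511 m


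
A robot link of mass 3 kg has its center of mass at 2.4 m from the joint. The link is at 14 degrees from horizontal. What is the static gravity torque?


tau = m*g*L*cos(angle)
= 3 * 9.81 * 2.4 * cos(14 deg)
= 3 * 9.81 * 2.4 * 0.9703
= 68.5339 Nm


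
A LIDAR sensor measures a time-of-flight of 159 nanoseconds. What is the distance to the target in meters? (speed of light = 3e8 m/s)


tof = 159 ns = 1.59e-07 s
dist = c * tof / 2
= 3e8 * 1.59e-07 / 2
= 23.85 m


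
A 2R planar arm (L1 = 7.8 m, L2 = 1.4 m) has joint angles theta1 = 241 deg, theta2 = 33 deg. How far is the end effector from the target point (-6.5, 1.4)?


End effector via forward kinematics:
x = L1*cos(t1) + L2*cos(t1+t2) = -3.6839
y = L1*sin(t1) + L2*sin(t1+t2) = -8.2186
Distance to target:
d = sqrt((-6.5 - -3.6839)^2 + (1.4 - -8.2186)^2)
= sqrt(7.9307 + 92.5179)
= 10.0224 m


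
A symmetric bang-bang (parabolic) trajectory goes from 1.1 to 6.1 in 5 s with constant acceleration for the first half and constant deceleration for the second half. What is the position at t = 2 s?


Symmetric rest-to-rest: each phase covers (pf-p0)/2 in time T/2. 0.5*a*(T/2)^2 = (pf-p0)/2 => a = 4*(pf-p0)/T^2
a = 4*(6.1-1.1)/5^2 = 0.8
t = 2 is in the acceleration phase (t <= T/2).
p = p0 + 0.5*a*t^2 = 1.1 + 0.5*0.8*2^2
= 2.7


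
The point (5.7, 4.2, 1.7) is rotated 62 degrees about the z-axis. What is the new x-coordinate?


Rotation about z-axis: x' = x*cos(theta) - y*sin(theta)
= 5.7 * 0.4695 - 4.2 * 0.8829
= -1.0324


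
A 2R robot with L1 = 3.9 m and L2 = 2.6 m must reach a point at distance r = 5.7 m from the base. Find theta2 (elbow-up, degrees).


cos(theta2) = (r^2 - L1^2 - L2^2) / (2*L1*L2)
cos(theta2) = (32.49 - 15.21 - 6.76) / 20.28
cos(theta2) = 0.518738
theta2 = 58.7524 degrees


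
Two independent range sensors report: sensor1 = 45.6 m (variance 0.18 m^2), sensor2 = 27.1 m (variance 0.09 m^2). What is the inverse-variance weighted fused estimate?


w1 = (1/var1) / (1/var1 + 1/var2)
   = 5.5556 / (5.5556 + 11.1111) = 0.3333
w2 = 1 - w1 = 0.6667
fused = w1*s1 + w2*s2 = 15.2 + 18.0667
= 33.2667 m


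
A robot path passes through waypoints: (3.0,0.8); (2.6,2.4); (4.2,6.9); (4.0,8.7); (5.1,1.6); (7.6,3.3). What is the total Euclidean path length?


Segment lengths:
  seg1 = sqrt((-0.4)^2 + (1.6)^2) = 1.6492
  seg2 = sqrt((1.6)^2 + (4.5)^2) = 4.776
  seg3 = sqrt((-0.2)^2 + (1.8)^2) = 1.8111
  seg4 = sqrt((1.1)^2 + (-7.1)^2) = 7.1847
  seg5 = sqrt((2.5)^2 + (1.7)^2) = 3.0232
Total = 18.4443


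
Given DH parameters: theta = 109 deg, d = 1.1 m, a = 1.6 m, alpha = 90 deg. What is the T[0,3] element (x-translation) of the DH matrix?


T[0,3] = a * cos(theta)
= 1.6 * cos(109 deg)
= 1.6 * -0.3256
= -0.5209


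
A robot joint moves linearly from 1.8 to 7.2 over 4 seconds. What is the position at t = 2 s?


s = t/T = 2/4 = 0.5
p(t) = p0 + (pf-p0)*s
= 1.8 + (7.2 - 1.8) * 0.5
= 4.5


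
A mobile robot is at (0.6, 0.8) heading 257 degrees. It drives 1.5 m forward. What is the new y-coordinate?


y_new = y0 + d*sin(theta)
= 0.8 + 1.5*sin(257)
= 0.8 + -1.4616
= -0.6616


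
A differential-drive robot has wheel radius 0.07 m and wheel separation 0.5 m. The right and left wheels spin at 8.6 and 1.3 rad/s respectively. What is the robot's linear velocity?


vR = r*wR = 0.07*8.6 = 0.602 m/s
vL = r*wL = 0.07*1.3 = 0.091 m/s
v = (vR+vL)/2 = 0.3465 m/s
omega = (vR-vL)/L = 1.022 rad/s
linear velocity = 0.3465 m/s


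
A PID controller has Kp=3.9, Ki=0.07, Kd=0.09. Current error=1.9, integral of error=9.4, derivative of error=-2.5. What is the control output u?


u = Kp*e + Ki*int(e) + Kd*de/dt
= 3.9*1.9 + 0.07*9.4 + 0.09*(-2.5)
= 7.41 + 0.658 + -0.225
= 7.843


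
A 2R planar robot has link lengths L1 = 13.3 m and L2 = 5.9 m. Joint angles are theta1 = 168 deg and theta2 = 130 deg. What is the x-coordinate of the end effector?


Convert angles to radians: theta1 = 2.9322, theta2 = 2.2689
x = L1*cos(theta1) + L2*cos(theta1+theta2)
x = -13.0094 + 2.7699
x = -10.2395


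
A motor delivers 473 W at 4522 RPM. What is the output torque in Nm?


omega = 4522 * 2*pi/60 = 473.5427 rad/s
tau = P / omega = 473 / 473.5427
= 0.9989 Nm


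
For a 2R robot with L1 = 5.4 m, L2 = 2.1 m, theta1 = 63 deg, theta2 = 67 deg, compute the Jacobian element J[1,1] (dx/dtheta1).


J[1,1] = -L1*sin(t1) - L2*sin(t1+t2)
= -5.4*sin(63) - 2.1*sin(130)
= -6.4201


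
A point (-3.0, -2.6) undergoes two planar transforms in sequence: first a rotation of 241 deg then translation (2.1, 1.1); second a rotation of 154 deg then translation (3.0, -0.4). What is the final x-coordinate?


After transform 1:
x1 = cos(241)*-3.0 - sin(241)*-2.6 + 2.1 = 1.2804
y1 = sin(241)*-3.0 + cos(241)*-2.6 + 1.1 = 4.9844
After transform 2:
x2 = cos(154)*1.2804 - sin(154)*4.9844 + 3.0
= -0.3358


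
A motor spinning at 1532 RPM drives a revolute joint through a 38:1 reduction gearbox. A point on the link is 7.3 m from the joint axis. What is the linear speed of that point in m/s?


omega_motor = 1532 * 2*pi/60 = 160.4307 rad/s
omega_joint = omega_motor / 38 = 4.2219 rad/s
v = omega_joint * r = 4.2219 * 7.3
= 30.8196 m/s


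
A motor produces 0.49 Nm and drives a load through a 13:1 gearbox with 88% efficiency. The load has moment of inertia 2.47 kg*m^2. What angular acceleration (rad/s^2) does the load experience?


tau_out = tau_motor * N * eta
= 0.49 * 13 * 0.88 = 5.6056 Nm
alpha = tau_out / I = 5.6056 / 2.47
= 2.2695 rad/s^2


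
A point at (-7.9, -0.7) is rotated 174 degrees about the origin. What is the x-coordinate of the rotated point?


x' = x*cos(theta) - y*sin(theta)
cos(174 deg) = -0.9945, sin(174 deg) = 0.1045
x' = -7.9 * -0.9945 - -0.7 * 0.1045
= 7.8567 - -0.0732
= 7.9299


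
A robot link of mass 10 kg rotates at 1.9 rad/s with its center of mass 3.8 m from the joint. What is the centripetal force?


F = m * omega^2 * r
= 10 * 1.9^2 * 3.8
= 10 * 3.61 * 3.8
= 137.18 N


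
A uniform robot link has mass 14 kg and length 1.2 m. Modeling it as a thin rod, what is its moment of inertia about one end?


I = (1/3) * m * L^2
= (1/3) * 14 * 1.2^2
= 0.333333 * 14 * 1.44
= 6.72 kg*m^2


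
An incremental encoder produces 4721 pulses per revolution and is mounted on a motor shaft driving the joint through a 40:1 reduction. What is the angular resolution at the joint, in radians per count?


counts per rev = 4721
effective counts at joint = 4721 * 40 = 188840
resolution = 2*pi / 188840
= 3.3273e-05 rad/count


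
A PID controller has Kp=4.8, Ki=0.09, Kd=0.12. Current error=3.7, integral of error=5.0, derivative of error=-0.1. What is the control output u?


u = Kp*e + Ki*int(e) + Kd*de/dt
= 4.8*3.7 + 0.09*5.0 + 0.12*(-0.1)
= 17.76 + 0.45 + -0.012
= 18.198


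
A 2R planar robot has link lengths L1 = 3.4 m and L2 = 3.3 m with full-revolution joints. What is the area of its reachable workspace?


r_max = L1 + L2 = 6.7 m
r_min = |L1 - L2| = 0.1 m
Area = pi*(r_max^2 - r_min^2)
= pi*(44.89 - 0.01)
= pi * 44.88
= 140.9947 m^2


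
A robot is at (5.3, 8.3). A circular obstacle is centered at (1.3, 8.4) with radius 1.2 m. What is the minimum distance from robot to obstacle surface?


center_dist = sqrt((5.3-1.3)^2 + (8.3-8.4)^2)
= sqrt(16.0 + 0.01)
= 4.0012
min_dist = center_dist - radius = 4.0012 - 1.2 = 2.8012 m


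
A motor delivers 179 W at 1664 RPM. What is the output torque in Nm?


omega = 1664 * 2*pi/60 = 174.2537 rad/s
tau = P / omega = 179 / 174.2537
= 1.0272 Nm


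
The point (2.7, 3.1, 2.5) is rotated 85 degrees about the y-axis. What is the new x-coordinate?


Rotation about y-axis: x' = x*cos(theta) + z*sin(theta)
= 2.7 * 0.0872 + 2.5 * 0.9962
= 2.7258


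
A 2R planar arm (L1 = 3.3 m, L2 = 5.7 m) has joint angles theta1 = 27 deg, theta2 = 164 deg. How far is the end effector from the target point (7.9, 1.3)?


End effector via forward kinematics:
x = L1*cos(t1) + L2*cos(t1+t2) = -2.655
y = L1*sin(t1) + L2*sin(t1+t2) = 0.4106
Distance to target:
d = sqrt((7.9 - -2.655)^2 + (1.3 - 0.4106)^2)
= sqrt(111.407 + 0.7911)
= 10.5924 m


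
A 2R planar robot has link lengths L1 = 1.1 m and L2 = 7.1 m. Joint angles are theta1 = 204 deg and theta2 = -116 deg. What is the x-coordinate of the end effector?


Convert angles to radians: theta1 = 3.5605, theta2 = -2.0246
x = L1*cos(theta1) + L2*cos(theta1+theta2)
x = -1.0049 + 0.2478
x = -0.7571


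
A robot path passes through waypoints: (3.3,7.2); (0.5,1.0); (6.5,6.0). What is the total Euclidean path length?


Segment lengths:
  seg1 = sqrt((-2.8)^2 + (-6.2)^2) = 6.8029
  seg2 = sqrt((6.0)^2 + (5.0)^2) = 7.8102
Total = 14.6132


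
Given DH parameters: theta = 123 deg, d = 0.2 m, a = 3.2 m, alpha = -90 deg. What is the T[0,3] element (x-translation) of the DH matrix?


T[0,3] = a * cos(theta)
= 3.2 * cos(123 deg)
= 3.2 * -0.5446
= -1.7428


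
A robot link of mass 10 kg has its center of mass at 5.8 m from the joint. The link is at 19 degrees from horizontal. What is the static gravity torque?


tau = m*g*L*cos(angle)
= 10 * 9.81 * 5.8 * cos(19 deg)
= 10 * 9.81 * 5.8 * 0.9455
= 537.9812 Nm


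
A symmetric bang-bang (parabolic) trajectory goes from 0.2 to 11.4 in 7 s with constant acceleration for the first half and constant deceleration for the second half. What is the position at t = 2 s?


Symmetric rest-to-rest: each phase covers (pf-p0)/2 in time T/2. 0.5*a*(T/2)^2 = (pf-p0)/2 => a = 4*(pf-p0)/T^2
a = 4*(11.4-0.2)/7^2 = 0.9143
t = 2 is in the acceleration phase (t <= T/2).
p = p0 + 0.5*a*t^2 = 0.2 + 0.5*0.9143*2^2
= 2.0286


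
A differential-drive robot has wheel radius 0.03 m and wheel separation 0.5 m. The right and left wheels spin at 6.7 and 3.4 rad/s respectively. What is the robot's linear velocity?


vR = r*wR = 0.03*6.7 = 0.201 m/s
vL = r*wL = 0.03*3.4 = 0.102 m/s
v = (vR+vL)/2 = 0.1515 m/s
omega = (vR-vL)/L = 0.198 rad/s
linear velocity = 0.1515 m/s


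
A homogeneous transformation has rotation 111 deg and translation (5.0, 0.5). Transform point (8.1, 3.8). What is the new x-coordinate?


x' = cos(theta)*px - sin(theta)*py + tx
= -0.3584*8.1 - 0.9336*3.8 + 5.0
= -1.4504


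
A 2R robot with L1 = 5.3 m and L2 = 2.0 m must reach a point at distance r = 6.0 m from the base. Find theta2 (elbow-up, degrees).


cos(theta2) = (r^2 - L1^2 - L2^2) / (2*L1*L2)
cos(theta2) = (36.0 - 28.09 - 4.0) / 21.2
cos(theta2) = 0.184434
theta2 = 79.3719 degrees


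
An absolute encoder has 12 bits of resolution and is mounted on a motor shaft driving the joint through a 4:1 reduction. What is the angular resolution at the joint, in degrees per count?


counts = 2^12 = 4096
effective counts at joint = 4096 * 4 = 16384
resolution = 360 / 16384
= 0.022 deg/count


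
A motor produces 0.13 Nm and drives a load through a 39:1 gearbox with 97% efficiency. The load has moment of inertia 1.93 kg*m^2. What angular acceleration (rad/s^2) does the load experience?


tau_out = tau_motor * N * eta
= 0.13 * 39 * 0.97 = 4.9179 Nm
alpha = tau_out / I = 4.9179 / 1.93
= 2.5481 rad/s^2


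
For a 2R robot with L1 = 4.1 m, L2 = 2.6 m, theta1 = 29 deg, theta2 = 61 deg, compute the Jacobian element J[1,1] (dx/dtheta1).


J[1,1] = -L1*sin(t1) - L2*sin(t1+t2)
= -4.1*sin(29) - 2.6*sin(90)
= -4.5877


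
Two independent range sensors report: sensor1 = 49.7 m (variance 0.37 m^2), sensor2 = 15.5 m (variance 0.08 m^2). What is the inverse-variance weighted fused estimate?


w1 = (1/var1) / (1/var1 + 1/var2)
   = 2.7027 / (2.7027 + 12.5) = 0.1778
w2 = 1 - w1 = 0.8222
fused = w1*s1 + w2*s2 = 8.8356 + 12.7444
= 21.58 m


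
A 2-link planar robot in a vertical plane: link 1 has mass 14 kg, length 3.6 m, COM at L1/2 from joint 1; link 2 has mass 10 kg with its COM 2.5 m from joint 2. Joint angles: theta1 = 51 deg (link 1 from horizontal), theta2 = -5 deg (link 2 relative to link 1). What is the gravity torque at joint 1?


Horizontal distance from joint 1 to link-1 COM:
  x_c1 = (L1/2)*cos(t1) = 1.8 * 0.6293 = 1.1328 m
Horizontal distance from joint 1 to link-2 COM:
  x_c2 = L1*cos(t1) + Lc2*cos(t1+t2)
       = 3.6*0.6293 + 2.5*0.6947 = 4.0022 m
tau1 = m1*g*x_c1 + m2*g*x_c2
     = 14*9.81*1.1328 + 10*9.81*4.0022
     = 155.5756 + 392.6158
     = 548.1913 Nm


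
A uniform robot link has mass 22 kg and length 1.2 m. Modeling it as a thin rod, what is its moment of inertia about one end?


I = (1/3) * m * L^2
= (1/3) * 22 * 1.2^2
= 0.333333 * 22 * 1.44
= 10.56 kg*m^2


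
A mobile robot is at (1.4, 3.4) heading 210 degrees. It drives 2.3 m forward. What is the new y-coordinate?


y_new = y0 + d*sin(theta)
= 3.4 + 2.3*sin(210)
= 3.4 + -1.15
= 2.25


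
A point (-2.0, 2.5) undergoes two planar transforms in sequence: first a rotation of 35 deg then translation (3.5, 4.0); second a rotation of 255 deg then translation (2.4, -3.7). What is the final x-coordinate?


After transform 1:
x1 = cos(35)*-2.0 - sin(35)*2.5 + 3.5 = 0.4278
y1 = sin(35)*-2.0 + cos(35)*2.5 + 4.0 = 4.9007
After transform 2:
x2 = cos(255)*0.4278 - sin(255)*4.9007 + 2.4
= 7.023


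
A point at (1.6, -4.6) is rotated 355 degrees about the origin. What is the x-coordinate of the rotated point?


x' = x*cos(theta) - y*sin(theta)
cos(355 deg) = 0.9962, sin(355 deg) = -0.0872
x' = 1.6 * 0.9962 - -4.6 * -0.0872
= 1.5939 - 0.4009
= 1.193


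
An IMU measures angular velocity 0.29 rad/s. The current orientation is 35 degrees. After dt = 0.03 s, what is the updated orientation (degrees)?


delta_theta = w * dt = 0.29 * 0.03 = 0.0087 rad
= 0.4985 deg
theta_new = 35 + 0.4985 = 35.4985 deg


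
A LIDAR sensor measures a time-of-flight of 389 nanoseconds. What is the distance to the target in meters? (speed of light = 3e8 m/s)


tof = 389 ns = 3.89e-07 s
dist = c * tof / 2
= 3e8 * 3.89e-07 / 2
= 58.35 m


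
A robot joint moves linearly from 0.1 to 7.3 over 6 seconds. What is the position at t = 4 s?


s = t/T = 4/6 = 0.6667
p(t) = p0 + (pf-p0)*s
= 0.1 + (7.3 - 0.1) * 0.6667
= 4.9


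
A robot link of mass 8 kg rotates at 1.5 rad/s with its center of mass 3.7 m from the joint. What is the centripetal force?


F = m * omega^2 * r
= 8 * 1.5^2 * 3.7
= 8 * 2.25 * 3.7
= 66.6 N


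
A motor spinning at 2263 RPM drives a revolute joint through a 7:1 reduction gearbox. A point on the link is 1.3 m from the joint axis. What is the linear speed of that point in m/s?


omega_motor = 2263 * 2*pi/60 = 236.9808 rad/s
omega_joint = omega_motor / 7 = 33.8544 rad/s
v = omega_joint * r = 33.8544 * 1.3
= 44.0107 m/s


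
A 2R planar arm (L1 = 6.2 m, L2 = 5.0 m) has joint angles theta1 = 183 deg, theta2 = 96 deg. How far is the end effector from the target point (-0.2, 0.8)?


End effector via forward kinematics:
x = L1*cos(t1) + L2*cos(t1+t2) = -5.4093
y = L1*sin(t1) + L2*sin(t1+t2) = -5.2629
Distance to target:
d = sqrt((-0.2 - -5.4093)^2 + (0.8 - -5.2629)^2)
= sqrt(27.1371 + 36.7591)
= 7.9935 m


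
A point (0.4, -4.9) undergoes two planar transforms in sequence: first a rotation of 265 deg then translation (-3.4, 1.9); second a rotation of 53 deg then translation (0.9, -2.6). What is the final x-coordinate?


After transform 1:
x1 = cos(265)*0.4 - sin(265)*-4.9 + -3.4 = -8.3162
y1 = sin(265)*0.4 + cos(265)*-4.9 + 1.9 = 1.9286
After transform 2:
x2 = cos(53)*-8.3162 - sin(53)*1.9286 + 0.9
= -5.6451


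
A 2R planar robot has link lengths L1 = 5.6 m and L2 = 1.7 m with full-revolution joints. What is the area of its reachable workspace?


r_max = L1 + L2 = 7.3 m
r_min = |L1 - L2| = 3.9 m
Area = pi*(r_max^2 - r_min^2)
= pi*(53.29 - 15.21)
= pi * 38.08
= 119.6318 m^2


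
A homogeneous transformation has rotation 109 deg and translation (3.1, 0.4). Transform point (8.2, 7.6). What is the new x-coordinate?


x' = cos(theta)*px - sin(theta)*py + tx
= -0.3256*8.2 - 0.9455*7.6 + 3.1
= -6.7556


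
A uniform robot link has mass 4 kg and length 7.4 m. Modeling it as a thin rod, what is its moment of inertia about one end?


I = (1/3) * m * L^2
= (1/3) * 4 * 7.4^2
= 0.333333 * 4 * 54.76
= 73.0133 kg*m^2


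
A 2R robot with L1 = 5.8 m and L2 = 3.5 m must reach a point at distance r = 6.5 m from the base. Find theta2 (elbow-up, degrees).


cos(theta2) = (r^2 - L1^2 - L2^2) / (2*L1*L2)
cos(theta2) = (42.25 - 33.64 - 12.25) / 40.6
cos(theta2) = -0.089655
theta2 = 95.1438 degrees


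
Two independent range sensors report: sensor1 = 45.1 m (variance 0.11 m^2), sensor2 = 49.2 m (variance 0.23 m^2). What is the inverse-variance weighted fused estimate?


w1 = (1/var1) / (1/var1 + 1/var2)
   = 9.0909 / (9.0909 + 4.3478) = 0.6765
w2 = 1 - w1 = 0.3235
fused = w1*s1 + w2*s2 = 30.5088 + 15.9176
= 46.4265 m


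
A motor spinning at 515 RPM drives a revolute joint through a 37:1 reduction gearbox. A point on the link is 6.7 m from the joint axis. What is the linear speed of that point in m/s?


omega_motor = 515 * 2*pi/60 = 53.9307 rad/s
omega_joint = omega_motor / 37 = 1.4576 rad/s
v = omega_joint * r = 1.4576 * 6.7
= 9.7658 m/s


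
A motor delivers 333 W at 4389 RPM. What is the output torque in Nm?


omega = 4389 * 2*pi/60 = 459.615 rad/s
tau = P / omega = 333 / 459.615
= 0.7245 Nm


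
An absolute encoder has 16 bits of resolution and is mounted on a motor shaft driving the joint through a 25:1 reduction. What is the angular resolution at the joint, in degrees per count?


counts = 2^16 = 65536
effective counts at joint = 65536 * 25 = 1638400
resolution = 360 / 1638400
= 2.1973e-04 deg/count


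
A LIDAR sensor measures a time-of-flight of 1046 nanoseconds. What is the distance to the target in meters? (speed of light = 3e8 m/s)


tof = 1046 ns = 1.046e-06 s
dist = c * tof / 2
= 3e8 * 1.046e-06 / 2
= 156.9 m


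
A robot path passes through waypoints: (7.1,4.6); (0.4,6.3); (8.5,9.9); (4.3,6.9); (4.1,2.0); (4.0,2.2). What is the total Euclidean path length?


Segment lengths:
  seg1 = sqrt((-6.7)^2 + (1.7)^2) = 6.9123
  seg2 = sqrt((8.1)^2 + (3.6)^2) = 8.864
  seg3 = sqrt((-4.2)^2 + (-3.0)^2) = 5.1614
  seg4 = sqrt((-0.2)^2 + (-4.9)^2) = 4.9041
  seg5 = sqrt((-0.1)^2 + (0.2)^2) = 0.2236
Total = 26.0654


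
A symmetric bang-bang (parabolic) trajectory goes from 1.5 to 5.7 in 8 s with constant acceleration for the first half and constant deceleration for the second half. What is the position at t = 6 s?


Symmetric rest-to-rest: each phase covers (pf-p0)/2 in time T/2. 0.5*a*(T/2)^2 = (pf-p0)/2 => a = 4*(pf-p0)/T^2
a = 4*(5.7-1.5)/8^2 = 0.2625
t = 6 is in the deceleration phase (t > T/2).
p = pf - 0.5*a*(T-t)^2 = 5.7 - 0.5*0.2625*2^2
= 5.175


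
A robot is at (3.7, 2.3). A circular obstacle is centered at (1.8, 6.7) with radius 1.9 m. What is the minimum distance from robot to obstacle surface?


center_dist = sqrt((3.7-1.8)^2 + (2.3-6.7)^2)
= sqrt(3.61 + 19.36)
= 4.7927
min_dist = center_dist - radius = 4.7927 - 1.9 = 2.8927 m


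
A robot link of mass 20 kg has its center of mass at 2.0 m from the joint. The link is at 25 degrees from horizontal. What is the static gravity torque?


tau = m*g*L*cos(angle)
= 20 * 9.81 * 2.0 * cos(25 deg)
= 20 * 9.81 * 2.0 * 0.9063
= 355.6352 Nm


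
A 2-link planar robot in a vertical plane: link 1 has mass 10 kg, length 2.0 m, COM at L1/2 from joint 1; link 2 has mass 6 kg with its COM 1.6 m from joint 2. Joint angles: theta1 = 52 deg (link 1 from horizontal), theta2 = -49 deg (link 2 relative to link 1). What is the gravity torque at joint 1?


Horizontal distance from joint 1 to link-1 COM:
  x_c1 = (L1/2)*cos(t1) = 1.0 * 0.6157 = 0.6157 m
Horizontal distance from joint 1 to link-2 COM:
  x_c2 = L1*cos(t1) + Lc2*cos(t1+t2)
       = 2.0*0.6157 + 1.6*0.9986 = 2.8291 m
tau1 = m1*g*x_c1 + m2*g*x_c2
     = 10*9.81*0.6157 + 6*9.81*2.8291
     = 60.3964 + 166.5226
     = 226.919 Nm


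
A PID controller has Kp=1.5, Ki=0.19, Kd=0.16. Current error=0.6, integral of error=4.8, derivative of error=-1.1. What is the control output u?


u = Kp*e + Ki*int(e) + Kd*de/dt
= 1.5*0.6 + 0.19*4.8 + 0.16*(-1.1)
= 0.9 + 0.912 + -0.176
= 1.636


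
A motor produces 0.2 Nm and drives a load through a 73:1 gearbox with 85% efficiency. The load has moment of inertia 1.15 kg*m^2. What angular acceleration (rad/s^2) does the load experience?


tau_out = tau_motor * N * eta
= 0.2 * 73 * 0.85 = 12.41 Nm
alpha = tau_out / I = 12.41 / 1.15
= 10.7913 rad/s^2


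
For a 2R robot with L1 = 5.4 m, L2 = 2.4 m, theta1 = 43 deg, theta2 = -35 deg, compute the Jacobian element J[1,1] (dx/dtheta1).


J[1,1] = -L1*sin(t1) - L2*sin(t1+t2)
= -5.4*sin(43) - 2.4*sin(8)
= -4.0168


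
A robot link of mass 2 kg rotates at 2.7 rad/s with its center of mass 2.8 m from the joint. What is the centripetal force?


F = m * omega^2 * r
= 2 * 2.7^2 * 2.8
= 2 * 7.29 * 2.8
= 40.824 N


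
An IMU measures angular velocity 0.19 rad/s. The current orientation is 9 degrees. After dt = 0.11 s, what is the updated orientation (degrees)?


delta_theta = w * dt = 0.19 * 0.11 = 0.0209 rad
= 1.1975 deg
theta_new = 9 + 1.1975 = 10.1975 deg


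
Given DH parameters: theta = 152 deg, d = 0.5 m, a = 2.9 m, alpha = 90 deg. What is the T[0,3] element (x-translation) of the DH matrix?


T[0,3] = a * cos(theta)
= 2.9 * cos(152 deg)
= 2.9 * -0.8829
= -2.5605


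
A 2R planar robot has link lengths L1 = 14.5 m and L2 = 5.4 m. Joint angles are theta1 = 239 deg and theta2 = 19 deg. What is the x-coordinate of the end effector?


Convert angles to radians: theta1 = 4.1713, theta2 = 0.3316
x = L1*cos(theta1) + L2*cos(theta1+theta2)
x = -7.4681 + -1.1227
x = -8.5908


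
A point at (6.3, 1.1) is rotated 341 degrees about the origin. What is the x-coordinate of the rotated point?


x' = x*cos(theta) - y*sin(theta)
cos(341 deg) = 0.9455, sin(341 deg) = -0.3256
x' = 6.3 * 0.9455 - 1.1 * -0.3256
= 5.9568 - -0.3581
= 6.3149


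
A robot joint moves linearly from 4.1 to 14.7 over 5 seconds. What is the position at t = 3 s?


s = t/T = 3/5 = 0.6
p(t) = p0 + (pf-p0)*s
= 4.1 + (14.7 - 4.1) * 0.6
= 10.46


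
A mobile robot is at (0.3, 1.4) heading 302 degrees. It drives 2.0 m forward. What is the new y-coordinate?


y_new = y0 + d*sin(theta)
= 1.4 + 2.0*sin(302)
= 1.4 + -1.6961
= -0.2961


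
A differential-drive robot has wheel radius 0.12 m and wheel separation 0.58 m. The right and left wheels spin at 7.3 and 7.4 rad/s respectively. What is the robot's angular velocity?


vR = r*wR = 0.12*7.3 = 0.876 m/s
vL = r*wL = 0.12*7.4 = 0.888 m/s
v = (vR+vL)/2 = 0.882 m/s
omega = (vR-vL)/L = -0.0207 rad/s
angular velocity = -0.0207 rad/s


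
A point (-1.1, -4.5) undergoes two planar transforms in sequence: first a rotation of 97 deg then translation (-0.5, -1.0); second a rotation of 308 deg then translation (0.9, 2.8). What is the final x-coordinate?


After transform 1:
x1 = cos(97)*-1.1 - sin(97)*-4.5 + -0.5 = 4.1005
y1 = sin(97)*-1.1 + cos(97)*-4.5 + -1.0 = -1.5434
After transform 2:
x2 = cos(308)*4.1005 - sin(308)*-1.5434 + 0.9
= 2.2083


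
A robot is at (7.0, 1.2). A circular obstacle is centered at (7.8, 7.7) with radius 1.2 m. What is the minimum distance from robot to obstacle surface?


center_dist = sqrt((7.0-7.8)^2 + (1.2-7.7)^2)
= sqrt(0.64 + 42.25)
= 6.549
min_dist = center_dist - radius = 6.549 - 1.2 = 5.349 m


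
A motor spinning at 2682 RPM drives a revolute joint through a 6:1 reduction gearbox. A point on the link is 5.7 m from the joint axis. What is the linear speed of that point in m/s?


omega_motor = 2682 * 2*pi/60 = 280.8584 rad/s
omega_joint = omega_motor / 6 = 46.8097 rad/s
v = omega_joint * r = 46.8097 * 5.7
= 266.8155 m/s


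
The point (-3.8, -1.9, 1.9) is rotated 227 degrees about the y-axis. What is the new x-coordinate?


Rotation about y-axis: x' = x*cos(theta) + z*sin(theta)
= -3.8 * -0.682 + 1.9 * -0.7314
= 1.202


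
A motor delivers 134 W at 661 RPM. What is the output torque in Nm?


omega = 661 * 2*pi/60 = 69.2198 rad/s
tau = P / omega = 134 / 69.2198
= 1.9359 Nm


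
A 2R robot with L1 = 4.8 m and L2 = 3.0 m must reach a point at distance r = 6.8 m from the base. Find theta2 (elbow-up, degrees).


cos(theta2) = (r^2 - L1^2 - L2^2) / (2*L1*L2)
cos(theta2) = (46.24 - 23.04 - 9.0) / 28.8
cos(theta2) = 0.493056
theta2 = 60.4584 degrees


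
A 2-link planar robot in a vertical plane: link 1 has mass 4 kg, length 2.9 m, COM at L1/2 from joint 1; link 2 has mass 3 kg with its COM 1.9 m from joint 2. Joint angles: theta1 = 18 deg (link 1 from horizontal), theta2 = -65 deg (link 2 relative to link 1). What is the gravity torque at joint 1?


Horizontal distance from joint 1 to link-1 COM:
  x_c1 = (L1/2)*cos(t1) = 1.45 * 0.9511 = 1.379 m
Horizontal distance from joint 1 to link-2 COM:
  x_c2 = L1*cos(t1) + Lc2*cos(t1+t2)
       = 2.9*0.9511 + 1.9*0.682 = 4.0539 m
tau1 = m1*g*x_c1 + m2*g*x_c2
     = 4*9.81*1.379 + 3*9.81*4.0539
     = 54.1132 + 119.3051
     = 173.4183 Nm
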